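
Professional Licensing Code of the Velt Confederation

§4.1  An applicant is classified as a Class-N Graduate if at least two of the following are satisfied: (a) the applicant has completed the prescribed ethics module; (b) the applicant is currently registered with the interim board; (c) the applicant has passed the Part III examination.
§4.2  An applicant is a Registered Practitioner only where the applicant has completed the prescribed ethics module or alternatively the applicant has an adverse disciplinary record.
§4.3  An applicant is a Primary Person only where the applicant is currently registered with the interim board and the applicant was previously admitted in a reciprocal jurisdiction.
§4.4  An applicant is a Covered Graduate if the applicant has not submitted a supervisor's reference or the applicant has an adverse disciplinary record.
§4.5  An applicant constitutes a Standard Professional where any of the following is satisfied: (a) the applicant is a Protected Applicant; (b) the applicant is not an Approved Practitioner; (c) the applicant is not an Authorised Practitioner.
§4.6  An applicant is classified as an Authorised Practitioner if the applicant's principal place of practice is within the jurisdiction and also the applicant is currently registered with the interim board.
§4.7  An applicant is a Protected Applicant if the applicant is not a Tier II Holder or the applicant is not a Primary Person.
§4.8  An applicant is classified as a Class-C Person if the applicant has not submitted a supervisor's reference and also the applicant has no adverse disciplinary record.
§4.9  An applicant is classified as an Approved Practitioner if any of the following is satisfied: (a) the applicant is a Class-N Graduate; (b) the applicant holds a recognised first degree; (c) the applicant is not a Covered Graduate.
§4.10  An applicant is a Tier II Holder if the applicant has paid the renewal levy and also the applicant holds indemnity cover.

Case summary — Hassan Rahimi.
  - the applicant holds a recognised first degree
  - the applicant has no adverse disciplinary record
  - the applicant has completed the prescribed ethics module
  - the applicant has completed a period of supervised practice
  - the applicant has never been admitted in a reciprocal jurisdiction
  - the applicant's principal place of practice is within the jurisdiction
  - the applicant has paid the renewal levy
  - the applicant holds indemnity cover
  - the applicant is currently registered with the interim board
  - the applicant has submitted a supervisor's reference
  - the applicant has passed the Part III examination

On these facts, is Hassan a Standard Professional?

Yes

§4.10 — Tier II Holder: [the applicant has paid the renewal levy? yes] AND [the applicant holds indemnity cover? yes] → satisfied.
§4.3 — Primary Person: [the applicant is currently registered with the interim board? yes] AND [the applicant was previously admitted in a reciprocal jurisdiction? no] → not satisfied.
§4.7 — Protected Applicant: [not a Tier II Holder (§4.10)? no] OR [not a Primary Person (§4.3)? yes] → satisfied.
§4.1 — Class-N Graduate: the applicant has completed the prescribed ethics module? yes; the applicant is currently registered with the interim board? yes; the applicant has passed the Part III examination? yes — 3 of 3 hold (need ≥2) → satisfied.
§4.4 — Covered Graduate: [the applicant has not submitted a supervisor's reference? no] OR [the applicant has an adverse disciplinary record? no] → not satisfied.
§4.9 — Approved Practitioner: [Class-N Graduate (§4.1)? yes] OR [the applicant holds a recognised first degree? yes] OR [not a Covered Graduate (§4.4)? yes] → satisfied.
§4.6 — Authorised Practitioner: [the applicant's principal place of practice is within the jurisdiction? yes] AND [the applicant is currently registered with the interim board? yes] → satisfied.
§4.5 — Standard Professional: [Protected Applicant (§4.7)? yes] OR [not an Approved Practitioner (§4.9)? no] OR [not an Authorised Practitioner (§4.6)? no] → satisfied.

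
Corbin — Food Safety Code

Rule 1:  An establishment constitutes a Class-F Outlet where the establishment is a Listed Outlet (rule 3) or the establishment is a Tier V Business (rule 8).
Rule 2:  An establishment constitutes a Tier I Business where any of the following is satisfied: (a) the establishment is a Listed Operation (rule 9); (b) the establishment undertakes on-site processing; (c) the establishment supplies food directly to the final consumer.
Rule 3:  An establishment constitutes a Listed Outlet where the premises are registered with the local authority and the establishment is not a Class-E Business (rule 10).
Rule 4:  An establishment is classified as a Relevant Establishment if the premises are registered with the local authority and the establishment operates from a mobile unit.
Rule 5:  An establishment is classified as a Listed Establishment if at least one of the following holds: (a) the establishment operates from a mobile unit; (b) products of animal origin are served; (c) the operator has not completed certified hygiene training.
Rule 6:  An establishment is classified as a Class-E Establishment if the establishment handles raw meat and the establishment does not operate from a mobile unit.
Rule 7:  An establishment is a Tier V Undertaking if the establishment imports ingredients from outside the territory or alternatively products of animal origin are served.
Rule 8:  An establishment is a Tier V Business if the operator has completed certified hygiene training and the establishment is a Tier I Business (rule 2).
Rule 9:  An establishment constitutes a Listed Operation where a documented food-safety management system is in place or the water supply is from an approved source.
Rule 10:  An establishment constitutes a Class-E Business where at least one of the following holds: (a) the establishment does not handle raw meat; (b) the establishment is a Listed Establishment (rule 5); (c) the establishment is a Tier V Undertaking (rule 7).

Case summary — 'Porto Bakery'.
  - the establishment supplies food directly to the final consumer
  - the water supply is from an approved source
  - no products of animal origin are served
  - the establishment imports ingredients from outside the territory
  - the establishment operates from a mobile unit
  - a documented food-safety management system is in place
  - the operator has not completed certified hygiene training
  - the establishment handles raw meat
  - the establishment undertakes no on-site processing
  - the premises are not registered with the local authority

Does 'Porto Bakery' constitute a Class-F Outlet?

Under rule 5: the establishment operates from a mobile unit? yes; or products of animal origin are served? no; or the operator has not completed certified hygiene training? yes. So the establishment is a Listed Establishment.
Under rule 7: the establishment imports ingredients from outside the territory? yes; or products of animal origin are served? no. So the establishment is a Tier V Undertaking.
Under rule 10: the establishment does not handle raw meat? no; or Listed Establishment (rule 5)? yes; or Tier V Undertaking (rule 7)? yes. So the establishment is a Class-E Business.
Under rule 3: the premises are registered with the local authority? no; and not a Class-E Business (rule 10)? no. So the establishment is not a Listed Outlet.
Under rule 9: a documented food-safety management system is in place? yes; or the water supply is from an approved source? yes. So the establishment is a Listed Operation.
Under rule 2: Listed Operation (rule 9)? yes; or the establishment undertakes on-site processing? no; or the establishment supplies food directly to the final consumer? yes. So the establishment is a Tier I Business.
Under rule 8: the operator has completed certified hygiene training? no; and Tier I Business (rule 2)? yes. So the establishment is not a Tier V Business.
Under rule 1: Listed Outlet (rule 3)? no; or Tier V Business (rule 8)? no. So the establishment is not a Class-F Outlet.

No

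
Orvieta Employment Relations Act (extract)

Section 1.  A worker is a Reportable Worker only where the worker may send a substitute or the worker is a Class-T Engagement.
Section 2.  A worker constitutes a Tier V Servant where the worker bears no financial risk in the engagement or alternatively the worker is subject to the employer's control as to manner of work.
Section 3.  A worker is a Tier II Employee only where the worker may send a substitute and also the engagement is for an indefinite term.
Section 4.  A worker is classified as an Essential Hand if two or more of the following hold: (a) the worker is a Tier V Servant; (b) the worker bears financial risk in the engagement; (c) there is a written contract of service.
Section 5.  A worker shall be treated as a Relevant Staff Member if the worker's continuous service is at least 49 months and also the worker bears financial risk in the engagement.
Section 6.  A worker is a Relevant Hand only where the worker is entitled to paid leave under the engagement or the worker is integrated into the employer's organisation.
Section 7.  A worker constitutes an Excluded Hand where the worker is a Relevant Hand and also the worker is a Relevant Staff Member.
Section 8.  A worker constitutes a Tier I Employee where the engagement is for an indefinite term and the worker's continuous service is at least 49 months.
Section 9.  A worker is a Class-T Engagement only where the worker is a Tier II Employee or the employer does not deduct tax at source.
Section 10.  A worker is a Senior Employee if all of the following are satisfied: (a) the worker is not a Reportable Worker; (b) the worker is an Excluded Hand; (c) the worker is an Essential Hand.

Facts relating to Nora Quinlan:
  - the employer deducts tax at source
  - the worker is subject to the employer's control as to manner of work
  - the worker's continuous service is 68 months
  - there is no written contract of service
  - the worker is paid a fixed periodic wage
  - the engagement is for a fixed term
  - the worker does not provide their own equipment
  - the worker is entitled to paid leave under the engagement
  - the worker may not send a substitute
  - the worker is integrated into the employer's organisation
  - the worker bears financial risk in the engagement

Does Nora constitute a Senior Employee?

Yes

section 3 — Tier II Employee: [the worker may send a substitute? no] AND [the engagement is for an indefinite term? no] → not satisfied.
section 9 — Class-T Engagement: [Tier II Employee (section 3)? no] OR [the employer does not deduct tax at source? no] → not satisfied.
section 1 — Reportable Worker: [the worker may send a substitute? no] OR [Class-T Engagement (section 9)? no] → not satisfied.
section 6 — Relevant Hand: [the worker is entitled to paid leave under the engagement? yes] OR [the worker is integrated into the employer's organisation? yes] → satisfied.
section 5 — Relevant Staff Member: [worker's continuous service: 68 months ≥ 49 months? yes] AND [the worker bears financial risk in the engagement? yes] → satisfied.
section 7 — Excluded Hand: [Relevant Hand (section 6)? yes] AND [Relevant Staff Member (section 5)? yes] → satisfied.
section 2 — Tier V Servant: [the worker bears no financial risk in the engagement? no] OR [the worker is subject to the employer's control as to manner of work? yes] → satisfied.
section 4 — Essential Hand: Tier V Servant (section 2)? yes; the worker bears financial risk in the engagement? yes; there is a written contract of service? no — 2 of 3 hold (need ≥2) → satisfied.
section 10 — Senior Employee: [not a Reportable Worker (section 1)? yes] AND [Excluded Hand (section 7)? yes] AND [Essential Hand (section 4)? yes] → satisfied.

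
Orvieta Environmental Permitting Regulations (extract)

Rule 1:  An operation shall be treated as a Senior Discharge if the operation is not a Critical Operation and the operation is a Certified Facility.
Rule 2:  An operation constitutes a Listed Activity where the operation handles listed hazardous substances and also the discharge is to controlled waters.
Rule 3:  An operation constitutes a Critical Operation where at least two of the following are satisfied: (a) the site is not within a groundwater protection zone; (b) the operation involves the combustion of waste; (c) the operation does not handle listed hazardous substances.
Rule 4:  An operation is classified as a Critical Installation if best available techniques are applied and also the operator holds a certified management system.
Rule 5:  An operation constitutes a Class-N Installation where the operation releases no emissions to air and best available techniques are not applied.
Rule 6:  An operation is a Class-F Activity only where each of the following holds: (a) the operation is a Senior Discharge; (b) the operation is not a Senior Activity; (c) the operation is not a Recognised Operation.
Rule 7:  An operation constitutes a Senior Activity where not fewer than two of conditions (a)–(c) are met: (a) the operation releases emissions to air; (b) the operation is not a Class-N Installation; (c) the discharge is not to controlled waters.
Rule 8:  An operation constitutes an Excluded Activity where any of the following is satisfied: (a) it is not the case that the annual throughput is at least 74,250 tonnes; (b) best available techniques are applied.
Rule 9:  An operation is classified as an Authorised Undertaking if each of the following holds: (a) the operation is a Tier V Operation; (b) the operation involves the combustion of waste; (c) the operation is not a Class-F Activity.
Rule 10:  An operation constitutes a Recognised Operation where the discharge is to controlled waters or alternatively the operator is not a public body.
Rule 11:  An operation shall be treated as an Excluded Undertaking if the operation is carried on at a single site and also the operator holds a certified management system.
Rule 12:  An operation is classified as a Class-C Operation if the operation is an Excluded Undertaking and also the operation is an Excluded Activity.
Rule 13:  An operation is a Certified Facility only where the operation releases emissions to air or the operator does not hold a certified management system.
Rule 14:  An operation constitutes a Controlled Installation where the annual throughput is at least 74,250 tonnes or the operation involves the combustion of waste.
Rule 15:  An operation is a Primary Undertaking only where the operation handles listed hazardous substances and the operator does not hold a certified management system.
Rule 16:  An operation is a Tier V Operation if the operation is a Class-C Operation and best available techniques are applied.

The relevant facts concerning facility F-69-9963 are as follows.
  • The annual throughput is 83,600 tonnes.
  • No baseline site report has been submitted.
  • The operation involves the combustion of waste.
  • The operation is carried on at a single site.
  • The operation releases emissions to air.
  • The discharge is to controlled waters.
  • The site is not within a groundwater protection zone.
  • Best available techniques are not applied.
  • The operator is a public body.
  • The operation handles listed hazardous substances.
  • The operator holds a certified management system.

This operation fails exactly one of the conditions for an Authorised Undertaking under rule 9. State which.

rule 11 — Excluded Undertaking: [the operation is carried on at a single site? yes] AND [the operator holds a certified management system? yes] → satisfied.
rule 8 — Excluded Activity: [annual throughput: 83,600 tonnes ≥ 74,250 tonnes? yes, so negated condition no] OR [best available techniques are applied? no] → not satisfied.
rule 12 — Class-C Operation: [Excluded Undertaking (rule 11)? yes] AND [Excluded Activity (rule 8)? no] → not satisfied.
rule 16 — Tier V Operation: [Class-C Operation (rule 12)? no] AND [best available techniques are applied? no] → not satisfied.
rule 3 — Critical Operation: the site is not within a groundwater protection zone? yes; the operation involves the combustion of waste? yes; the operation does not handle listed hazardous substances? no — 2 of 3 hold (need ≥2) → satisfied.
rule 13 — Certified Facility: [the operation releases emissions to air? yes] OR [the operator does not hold a certified management system? no] → satisfied.
rule 1 — Senior Discharge: [not a Critical Operation (rule 3)? no] AND [Certified Facility (rule 13)? yes] → not satisfied.
rule 5 — Class-N Installation: [the operation releases no emissions to air? no] AND [best available techniques are not applied? yes] → not satisfied.
rule 7 — Senior Activity: the operation releases emissions to air? yes; not a Class-N Installation (rule 5)? yes; the discharge is not to controlled waters? no — 2 of 3 hold (need ≥2) → satisfied.
rule 10 — Recognised Operation: [the discharge is to controlled waters? yes] OR [the operator is not a public body? no] → satisfied.
rule 6 — Class-F Activity: [Senior Discharge (rule 1)? no] AND [not a Senior Activity (rule 7)? no] AND [not a Recognised Operation (rule 10)? no] → not satisfied.
rule 9 — Authorised Undertaking: [Tier V Operation (rule 16)? no] AND [the operation involves the combustion of waste? yes] AND [not a Class-F Activity (rule 6)? yes] → not satisfied.

Tier V Operation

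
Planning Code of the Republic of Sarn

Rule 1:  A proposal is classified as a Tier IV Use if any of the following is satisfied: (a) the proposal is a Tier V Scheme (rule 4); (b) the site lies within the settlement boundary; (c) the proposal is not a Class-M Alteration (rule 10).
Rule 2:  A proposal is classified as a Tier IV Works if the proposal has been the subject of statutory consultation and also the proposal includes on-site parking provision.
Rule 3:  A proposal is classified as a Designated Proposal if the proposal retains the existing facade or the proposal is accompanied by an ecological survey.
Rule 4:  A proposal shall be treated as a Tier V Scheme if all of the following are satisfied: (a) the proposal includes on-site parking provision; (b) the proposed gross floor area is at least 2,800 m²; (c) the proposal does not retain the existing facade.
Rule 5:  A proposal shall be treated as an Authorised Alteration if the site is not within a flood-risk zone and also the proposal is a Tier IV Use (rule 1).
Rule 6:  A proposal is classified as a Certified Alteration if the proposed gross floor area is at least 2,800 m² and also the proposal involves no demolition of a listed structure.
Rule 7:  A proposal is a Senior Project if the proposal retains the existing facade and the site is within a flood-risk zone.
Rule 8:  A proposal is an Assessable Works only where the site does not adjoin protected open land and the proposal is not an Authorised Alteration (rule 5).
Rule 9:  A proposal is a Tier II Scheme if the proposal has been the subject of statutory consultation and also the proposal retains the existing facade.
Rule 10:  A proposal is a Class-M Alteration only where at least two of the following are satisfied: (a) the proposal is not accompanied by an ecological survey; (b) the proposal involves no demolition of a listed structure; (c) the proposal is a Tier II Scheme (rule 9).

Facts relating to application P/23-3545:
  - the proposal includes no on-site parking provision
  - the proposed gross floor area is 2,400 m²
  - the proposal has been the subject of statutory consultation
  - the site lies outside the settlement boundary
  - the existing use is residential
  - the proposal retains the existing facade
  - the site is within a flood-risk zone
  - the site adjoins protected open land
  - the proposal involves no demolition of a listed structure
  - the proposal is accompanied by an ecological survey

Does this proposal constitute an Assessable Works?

No

rule 4 — Tier V Scheme: [the proposal includes on-site parking provision? no] AND [proposed gross floor area: 2,400 m² ≥ 2,800 m²? no] AND [the proposal does not retain the existing facade? no] → not satisfied.
rule 9 — Tier II Scheme: [the proposal has been the subject of statutory consultation? yes] AND [the proposal retains the existing facade? yes] → satisfied.
rule 10 — Class-M Alteration: the proposal is not accompanied by an ecological survey? no; the proposal involves no demolition of a listed structure? yes; Tier II Scheme (rule 9)? yes — 2 of 3 hold (need ≥2) → satisfied.
rule 1 — Tier IV Use: [Tier V Scheme (rule 4)? no] OR [the site lies within the settlement boundary? no] OR [not a Class-M Alteration (rule 10)? no] → not satisfied.
rule 5 — Authorised Alteration: [the site is not within a flood-risk zone? no] AND [Tier IV Use (rule 1)? no] → not satisfied.
rule 8 — Assessable Works: [the site does not adjoin protected open land? no] AND [not an Authorised Alteration (rule 5)? yes] → not satisfied.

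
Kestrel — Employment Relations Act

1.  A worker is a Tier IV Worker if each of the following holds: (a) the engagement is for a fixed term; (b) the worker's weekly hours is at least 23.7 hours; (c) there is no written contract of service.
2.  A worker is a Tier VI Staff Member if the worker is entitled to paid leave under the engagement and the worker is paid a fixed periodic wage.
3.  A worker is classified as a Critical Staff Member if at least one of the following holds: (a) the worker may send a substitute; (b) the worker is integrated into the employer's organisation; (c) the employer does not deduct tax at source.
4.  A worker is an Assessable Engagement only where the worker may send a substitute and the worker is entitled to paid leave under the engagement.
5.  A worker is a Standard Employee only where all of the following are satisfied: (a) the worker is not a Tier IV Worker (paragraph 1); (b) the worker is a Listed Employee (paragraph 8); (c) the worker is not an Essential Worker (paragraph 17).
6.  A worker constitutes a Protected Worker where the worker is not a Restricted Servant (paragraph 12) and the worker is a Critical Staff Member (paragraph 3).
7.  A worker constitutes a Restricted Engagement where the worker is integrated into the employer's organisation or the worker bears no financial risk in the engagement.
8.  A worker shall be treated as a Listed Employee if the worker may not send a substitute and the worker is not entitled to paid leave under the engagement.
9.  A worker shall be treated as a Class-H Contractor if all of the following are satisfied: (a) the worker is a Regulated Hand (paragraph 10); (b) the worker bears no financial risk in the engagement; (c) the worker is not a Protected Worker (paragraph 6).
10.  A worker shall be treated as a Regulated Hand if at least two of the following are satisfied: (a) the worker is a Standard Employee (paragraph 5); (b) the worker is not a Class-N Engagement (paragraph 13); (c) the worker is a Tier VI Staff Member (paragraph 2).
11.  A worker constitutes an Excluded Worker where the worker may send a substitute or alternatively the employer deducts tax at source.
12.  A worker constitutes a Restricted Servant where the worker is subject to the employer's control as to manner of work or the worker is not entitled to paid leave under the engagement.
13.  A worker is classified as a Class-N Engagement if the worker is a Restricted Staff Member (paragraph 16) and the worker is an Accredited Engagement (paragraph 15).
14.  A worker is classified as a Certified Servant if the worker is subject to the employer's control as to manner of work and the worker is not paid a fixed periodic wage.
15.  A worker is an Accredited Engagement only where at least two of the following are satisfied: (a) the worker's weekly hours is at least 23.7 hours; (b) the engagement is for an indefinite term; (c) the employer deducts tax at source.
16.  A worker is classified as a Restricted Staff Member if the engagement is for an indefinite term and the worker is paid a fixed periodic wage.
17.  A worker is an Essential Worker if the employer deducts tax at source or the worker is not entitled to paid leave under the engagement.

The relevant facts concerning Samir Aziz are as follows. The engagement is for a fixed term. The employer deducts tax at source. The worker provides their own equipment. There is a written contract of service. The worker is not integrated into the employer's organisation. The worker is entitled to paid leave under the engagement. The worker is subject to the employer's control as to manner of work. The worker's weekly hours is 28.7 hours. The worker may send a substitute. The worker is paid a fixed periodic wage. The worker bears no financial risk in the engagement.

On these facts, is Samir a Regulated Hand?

Yes

paragraph 1 — Tier IV Worker: [the engagement is for a fixed term? yes] AND [worker's weekly hours: 28.7 hours ≥ 23.7 hours? yes] AND [there is no written contract of service? no] → not satisfied.
paragraph 8 — Listed Employee: [the worker may not send a substitute? no] AND [the worker is not entitled to paid leave under the engagement? no] → not satisfied.
paragraph 17 — Essential Worker: [the employer deducts tax at source? yes] OR [the worker is not entitled to paid leave under the engagement? no] → satisfied.
paragraph 5 — Standard Employee: [not a Tier IV Worker (paragraph 1)? yes] AND [Listed Employee (paragraph 8)? no] AND [not an Essential Worker (paragraph 17)? no] → not satisfied.
paragraph 16 — Restricted Staff Member: [the engagement is for an indefinite term? no] AND [the worker is paid a fixed periodic wage? yes] → not satisfied.
paragraph 15 — Accredited Engagement: worker's weekly hours: 28.7 hours ≥ 23.7 hours? yes; the engagement is for an indefinite term? no; the employer deducts tax at source? yes — 2 of 3 hold (need ≥2) → satisfied.
paragraph 13 — Class-N Engagement: [Restricted Staff Member (paragraph 16)? no] AND [Accredited Engagement (paragraph 15)? yes] → not satisfied.
paragraph 2 — Tier VI Staff Member: [the worker is entitled to paid leave under the engagement? yes] AND [the worker is paid a fixed periodic wage? yes] → satisfied.
paragraph 10 — Regulated Hand: Standard Employee (paragraph 5)? no; not a Class-N Engagement (paragraph 13)? yes; Tier VI Staff Member (paragraph 2)? yes — 2 of 3 hold (need ≥2) → satisfied.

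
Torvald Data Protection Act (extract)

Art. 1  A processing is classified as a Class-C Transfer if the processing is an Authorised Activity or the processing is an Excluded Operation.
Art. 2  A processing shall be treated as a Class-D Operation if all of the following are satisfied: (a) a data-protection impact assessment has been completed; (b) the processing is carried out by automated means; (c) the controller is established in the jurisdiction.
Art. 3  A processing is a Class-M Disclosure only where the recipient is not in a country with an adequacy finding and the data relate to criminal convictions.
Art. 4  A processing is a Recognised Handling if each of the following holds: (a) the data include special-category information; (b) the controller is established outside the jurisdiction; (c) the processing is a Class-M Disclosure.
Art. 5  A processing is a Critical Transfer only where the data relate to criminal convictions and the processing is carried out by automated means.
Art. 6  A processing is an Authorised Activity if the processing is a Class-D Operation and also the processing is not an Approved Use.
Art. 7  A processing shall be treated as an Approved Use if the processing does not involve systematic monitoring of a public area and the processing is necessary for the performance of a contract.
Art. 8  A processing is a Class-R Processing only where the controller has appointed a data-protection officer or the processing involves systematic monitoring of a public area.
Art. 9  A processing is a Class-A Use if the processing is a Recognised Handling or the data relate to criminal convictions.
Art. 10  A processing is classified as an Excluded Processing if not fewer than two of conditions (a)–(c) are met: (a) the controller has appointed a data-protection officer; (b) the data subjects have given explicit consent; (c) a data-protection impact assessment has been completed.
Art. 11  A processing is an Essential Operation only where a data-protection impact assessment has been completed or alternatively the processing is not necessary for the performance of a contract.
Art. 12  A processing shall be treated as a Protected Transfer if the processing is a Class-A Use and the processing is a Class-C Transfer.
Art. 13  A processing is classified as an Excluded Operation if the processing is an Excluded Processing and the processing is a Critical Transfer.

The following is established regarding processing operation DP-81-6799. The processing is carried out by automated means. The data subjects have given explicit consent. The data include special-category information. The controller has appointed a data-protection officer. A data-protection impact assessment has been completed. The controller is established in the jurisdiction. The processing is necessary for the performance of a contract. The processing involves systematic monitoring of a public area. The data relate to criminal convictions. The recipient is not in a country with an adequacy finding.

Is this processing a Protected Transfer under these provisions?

Yes

article 3 — Class-M Disclosure: [the recipient is not in a country with an adequacy finding? yes] AND [the data relate to criminal convictions? yes] → satisfied.
article 4 — Recognised Handling: [the data include special-category information? yes] AND [the controller is established outside the jurisdiction? no] AND [Class-M Disclosure (article 3)? yes] → not satisfied.
article 9 — Class-A Use: [Recognised Handling (article 4)? no] OR [the data relate to criminal convictions? yes] → satisfied.
article 2 — Class-D Operation: [a data-protection impact assessment has been completed? yes] AND [the processing is carried out by automated means? yes] AND [the controller is established in the jurisdiction? yes] → satisfied.
article 7 — Approved Use: [the processing does not involve systematic monitoring of a public area? no] AND [the processing is necessary for the performance of a contract? yes] → not satisfied.
article 6 — Authorised Activity: [Class-D Operation (article 2)? yes] AND [not an Approved Use (article 7)? yes] → satisfied.
article 10 — Excluded Processing: the controller has appointed a data-protection officer? yes; the data subjects have given explicit consent? yes; a data-protection impact assessment has been completed? yes — 3 of 3 hold (need ≥2) → satisfied.
article 5 — Critical Transfer: [the data relate to criminal convictions? yes] AND [the processing is carried out by automated means? yes] → satisfied.
article 13 — Excluded Operation: [Excluded Processing (article 10)? yes] AND [Critical Transfer (article 5)? yes] → satisfied.
article 1 — Class-C Transfer: [Authorised Activity (article 6)? yes] OR [Excluded Operation (article 13)? yes] → satisfied.
article 12 — Protected Transfer: [Class-A Use (article 9)? yes] AND [Class-C Transfer (article 1)? yes] → satisfied.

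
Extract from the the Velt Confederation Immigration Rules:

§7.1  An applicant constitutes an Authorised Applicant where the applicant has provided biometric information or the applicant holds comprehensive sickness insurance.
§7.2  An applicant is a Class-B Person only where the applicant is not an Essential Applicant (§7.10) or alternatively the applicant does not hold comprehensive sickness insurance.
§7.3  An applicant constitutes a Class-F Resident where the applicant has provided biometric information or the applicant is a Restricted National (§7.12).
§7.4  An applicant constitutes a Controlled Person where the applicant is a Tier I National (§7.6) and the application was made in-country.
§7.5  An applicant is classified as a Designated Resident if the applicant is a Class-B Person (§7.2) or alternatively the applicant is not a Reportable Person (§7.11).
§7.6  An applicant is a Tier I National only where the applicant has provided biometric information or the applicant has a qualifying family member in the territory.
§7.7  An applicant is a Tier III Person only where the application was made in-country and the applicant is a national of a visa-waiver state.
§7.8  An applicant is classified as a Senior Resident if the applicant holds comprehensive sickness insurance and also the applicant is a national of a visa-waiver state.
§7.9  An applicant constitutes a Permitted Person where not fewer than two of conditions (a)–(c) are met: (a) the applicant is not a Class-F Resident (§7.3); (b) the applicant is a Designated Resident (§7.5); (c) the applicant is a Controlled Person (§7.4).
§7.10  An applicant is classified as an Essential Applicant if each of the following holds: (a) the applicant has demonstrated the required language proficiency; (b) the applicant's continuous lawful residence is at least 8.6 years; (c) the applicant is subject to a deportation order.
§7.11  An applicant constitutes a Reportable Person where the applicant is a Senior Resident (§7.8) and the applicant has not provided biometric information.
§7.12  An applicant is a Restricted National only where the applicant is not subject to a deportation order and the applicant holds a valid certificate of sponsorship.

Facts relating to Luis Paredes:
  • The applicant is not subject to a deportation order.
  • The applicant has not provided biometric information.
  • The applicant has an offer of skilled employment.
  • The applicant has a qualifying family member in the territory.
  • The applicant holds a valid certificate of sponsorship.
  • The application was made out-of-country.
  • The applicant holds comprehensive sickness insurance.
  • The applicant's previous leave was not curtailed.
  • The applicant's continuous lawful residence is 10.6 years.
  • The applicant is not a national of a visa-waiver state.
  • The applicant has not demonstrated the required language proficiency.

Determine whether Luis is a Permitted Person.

§7.12 — Restricted National: [the applicant is not subject to a deportation order? yes] AND [the applicant holds a valid certificate of sponsorship? yes] → satisfied.
§7.3 — Class-F Resident: [the applicant has provided biometric information? no] OR [Restricted National (§7.12)? yes] → satisfied.
§7.10 — Essential Applicant: [the applicant has demonstrated the required language proficiency? no] AND [applicant's continuous lawful residence: 10.6 years ≥ 8.6 years? yes] AND [the applicant is subject to a deportation order? no] → not satisfied.
§7.2 — Class-B Person: [not an Essential Applicant (§7.10)? yes] OR [the applicant does not hold comprehensive sickness insurance? no] → satisfied.
§7.8 — Senior Resident: [the applicant holds comprehensive sickness insurance? yes] AND [the applicant is a national of a visa-waiver state? no] → not satisfied.
§7.11 — Reportable Person: [Senior Resident (§7.8)? no] AND [the applicant has not provided biometric information? yes] → not satisfied.
§7.5 — Designated Resident: [Class-B Person (§7.2)? yes] OR [not a Reportable Person (§7.11)? yes] → satisfied.
§7.6 — Tier I National: [the applicant has provided biometric information? no] OR [the applicant has a qualifying family member in the territory? yes] → satisfied.
§7.4 — Controlled Person: [Tier I National (§7.6)? yes] AND [the application was made in-country? no] → not satisfied.
§7.9 — Permitted Person: not a Class-F Resident (§7.3)? no; Designated Resident (§7.5)? yes; Controlled Person (§7.4)? no — 1 of 3 hold (need ≥2) → not satisfied.

No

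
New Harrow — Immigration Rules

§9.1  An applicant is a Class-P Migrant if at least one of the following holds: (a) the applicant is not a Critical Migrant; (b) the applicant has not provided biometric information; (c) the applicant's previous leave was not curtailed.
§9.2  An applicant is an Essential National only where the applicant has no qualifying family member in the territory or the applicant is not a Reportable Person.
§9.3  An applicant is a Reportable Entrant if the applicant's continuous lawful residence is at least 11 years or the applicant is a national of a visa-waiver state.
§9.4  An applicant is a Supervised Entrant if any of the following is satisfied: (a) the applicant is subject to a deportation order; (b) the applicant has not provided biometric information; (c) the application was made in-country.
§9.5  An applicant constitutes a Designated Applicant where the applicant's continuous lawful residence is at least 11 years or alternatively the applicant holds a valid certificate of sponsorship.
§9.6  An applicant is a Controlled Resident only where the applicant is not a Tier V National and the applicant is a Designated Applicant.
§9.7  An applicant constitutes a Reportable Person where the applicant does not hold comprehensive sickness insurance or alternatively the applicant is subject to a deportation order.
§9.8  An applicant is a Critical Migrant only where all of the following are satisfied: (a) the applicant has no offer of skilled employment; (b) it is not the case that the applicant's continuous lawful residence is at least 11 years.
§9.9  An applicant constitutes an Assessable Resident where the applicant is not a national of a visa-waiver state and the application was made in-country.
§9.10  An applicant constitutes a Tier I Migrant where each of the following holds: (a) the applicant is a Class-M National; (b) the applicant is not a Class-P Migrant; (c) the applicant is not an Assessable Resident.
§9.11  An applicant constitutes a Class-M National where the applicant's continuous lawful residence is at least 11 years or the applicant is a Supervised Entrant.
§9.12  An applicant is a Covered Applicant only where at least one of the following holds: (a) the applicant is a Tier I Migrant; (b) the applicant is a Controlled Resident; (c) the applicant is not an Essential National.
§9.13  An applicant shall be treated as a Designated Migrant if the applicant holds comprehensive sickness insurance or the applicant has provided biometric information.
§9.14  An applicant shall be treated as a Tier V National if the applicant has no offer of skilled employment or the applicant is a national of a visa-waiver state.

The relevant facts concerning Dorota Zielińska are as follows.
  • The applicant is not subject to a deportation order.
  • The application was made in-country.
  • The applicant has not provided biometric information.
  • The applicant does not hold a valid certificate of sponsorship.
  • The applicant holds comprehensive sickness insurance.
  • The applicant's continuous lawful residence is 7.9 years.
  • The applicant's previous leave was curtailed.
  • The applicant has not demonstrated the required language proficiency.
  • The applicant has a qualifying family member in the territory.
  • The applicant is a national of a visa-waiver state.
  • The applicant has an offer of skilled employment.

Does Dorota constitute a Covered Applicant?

§9.4 — Supervised Entrant: [the applicant is subject to a deportation order? no] OR [the applicant has not provided biometric information? yes] OR [the application was made in-country? yes] → satisfied.
§9.11 — Class-M National: [applicant's continuous lawful residence: 7.9 years ≥ 11 years? no] OR [Supervised Entrant (§9.4)? yes] → satisfied.
§9.8 — Critical Migrant: [the applicant has no offer of skilled employment? no] AND [applicant's continuous lawful residence: 7.9 years ≥ 11 years? no, so negated condition yes] → not satisfied.
§9.1 — Class-P Migrant: [not a Critical Migrant (§9.8)? yes] OR [the applicant has not provided biometric information? yes] OR [the applicant's previous leave was not curtailed? no] → satisfied.
§9.9 — Assessable Resident: [the applicant is not a national of a visa-waiver state? no] AND [the application was made in-country? yes] → not satisfied.
§9.10 — Tier I Migrant: [Class-M National (§9.11)? yes] AND [not a Class-P Migrant (§9.1)? no] AND [not an Assessable Resident (§9.9)? yes] → not satisfied.
§9.14 — Tier V National: [the applicant has no offer of skilled employment? no] OR [the applicant is a national of a visa-waiver state? yes] → satisfied.
§9.5 — Designated Applicant: [applicant's continuous lawful residence: 7.9 years ≥ 11 years? no] OR [the applicant holds a valid certificate of sponsorship? no] → not satisfied.
§9.6 — Controlled Resident: [not a Tier V National (§9.14)? no] AND [Designated Applicant (§9.5)? no] → not satisfied.
§9.7 — Reportable Person: [the applicant does not hold comprehensive sickness insurance? no] OR [the applicant is subject to a deportation order? no] → not satisfied.
§9.2 — Essential National: [the applicant has no qualifying family member in the territory? no] OR [not a Reportable Person (§9.7)? yes] → satisfied.
§9.12 — Covered Applicant: [Tier I Migrant (§9.10)? no] OR [Controlled Resident (§9.6)? no] OR [not an Essential National (§9.2)? no] → not satisfied.

No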